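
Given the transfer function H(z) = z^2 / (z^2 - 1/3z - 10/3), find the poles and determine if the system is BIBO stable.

Poles are roots of the denominator: z^2 - 1/3z - 10/3 = 0.
Quadratic formula: z = [-(-1/3) +/- sqrt((-1/3)^2 - 4*(-10/3))] / 2
Discriminant = 1/9 + 40/3 = 121/9; sqrt = 11/3.
z = (1/3 +/- 11/3) / 2 => z = 2 or z = -5/3.
|p1| = 5/3, |p2| = 2.
For BIBO stability, all poles must lie inside the unit circle (|p| < 1).
System is UNSTABLE since at least one |p| >= 1.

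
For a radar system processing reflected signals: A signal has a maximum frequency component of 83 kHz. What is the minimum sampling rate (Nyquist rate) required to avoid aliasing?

By the Nyquist-Shannon sampling theorem,
the minimum sampling rate (Nyquist rate) must be at least 2 * f_max.
Nyquist rate = 2 * 83 kHz = 166 kHz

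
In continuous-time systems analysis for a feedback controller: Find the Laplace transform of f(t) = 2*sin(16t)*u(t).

Standard pair: sin(wt)*u(t) <-> w/(s^2+w^2)
With w = 16: L{2*sin(16t)*u(t)} = 32/(s^2+256)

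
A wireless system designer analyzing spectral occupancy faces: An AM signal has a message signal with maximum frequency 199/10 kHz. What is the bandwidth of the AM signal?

In AM (double-sideband), the bandwidth is twice the message frequency.
BW = 2 * f_m = 2 * 199/10 kHz = 199/5 kHz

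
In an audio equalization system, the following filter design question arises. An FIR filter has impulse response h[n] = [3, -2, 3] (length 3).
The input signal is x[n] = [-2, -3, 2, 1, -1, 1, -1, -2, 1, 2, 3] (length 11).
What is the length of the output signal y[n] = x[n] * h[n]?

For linear convolution, the output length is:
len(y) = len(x) + len(h) - 1 = 11 + 3 - 1 = 13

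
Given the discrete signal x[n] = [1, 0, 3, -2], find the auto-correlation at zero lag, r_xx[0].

The auto-correlation at zero lag r_xx[0] equals the signal energy.
r_xx[0] = sum of x[n]^2 = 1^2 + 0^2 + 3^2 + (-2)^2
= 1 + 0 + 9 + 4 = 14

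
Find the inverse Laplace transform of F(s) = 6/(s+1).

Standard pair: k/(s+a) <-> k*e^(-at)*u(t)
With k=6, a=1: f(t) = 6*e^(-t)*u(t)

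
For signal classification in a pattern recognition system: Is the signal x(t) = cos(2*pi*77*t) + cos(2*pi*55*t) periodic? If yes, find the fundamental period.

f1 = 77 Hz, f2 = 55 Hz
Period T1 = 1/77, T2 = 1/55
Ratio T1/T2 = 55/77, which is rational.
The signal is periodic with fundamental period T = 1/GCD(77,55) = 1/11 s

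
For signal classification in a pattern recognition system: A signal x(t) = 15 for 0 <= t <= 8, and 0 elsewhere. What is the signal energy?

Energy = integral of |x(t)|^2 dt over the signal duration
= 15^2 * 8 = 225 * 8 = 1800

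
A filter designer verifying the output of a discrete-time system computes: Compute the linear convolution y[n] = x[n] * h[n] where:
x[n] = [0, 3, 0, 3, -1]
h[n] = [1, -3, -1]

y[n] = sum_k x[k]*h[n-k]. Output length = len(x) + len(h) - 1 = 5 + 3 - 1 = 7.
y[0] = 0*1 = 0
y[1] = 3*1 + 0*-3 = 3
y[2] = 0*1 + 3*-3 + 0*-1 = -9
y[3] = 3*1 + 0*-3 + 3*-1 = 0
y[4] = -1*1 + 3*-3 + 0*-1 = -10
y[5] = -1*-3 + 3*-1 = 0
y[6] = -1*-1 = 1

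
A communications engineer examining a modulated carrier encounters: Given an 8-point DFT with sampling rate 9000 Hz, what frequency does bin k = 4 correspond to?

The frequency of DFT bin k is: f_k = k * f_s / N
f_4 = 4 * 9000 / 8 = 4500 Hz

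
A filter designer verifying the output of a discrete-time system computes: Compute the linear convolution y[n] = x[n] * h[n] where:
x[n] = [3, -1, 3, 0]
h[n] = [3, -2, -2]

y[n] = sum_k x[k]*h[n-k]. Output length = len(x) + len(h) - 1 = 4 + 3 - 1 = 6.
y[0] = 3*3 = 9
y[1] = -1*3 + 3*-2 = -9
y[2] = 3*3 + -1*-2 + 3*-2 = 5
y[3] = 0*3 + 3*-2 + -1*-2 = -4
y[4] = 0*-2 + 3*-2 = -6
y[5] = 0*-2 = 0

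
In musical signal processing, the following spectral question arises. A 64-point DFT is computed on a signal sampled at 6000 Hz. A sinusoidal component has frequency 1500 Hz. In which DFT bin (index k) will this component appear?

DFT frequency resolution = f_s/N = 6000/64 = 375/4 Hz
Bin index k = f_signal / resolution = 1500 / 375/4 = 16
The signal frequency 1500 Hz falls in DFT bin k = 16.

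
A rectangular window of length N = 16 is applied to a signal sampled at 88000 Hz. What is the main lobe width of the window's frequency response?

For a rectangular window of length N,
the main lobe width in frequency is 2*f_s/N.
= 2*88000/16 = 11000 Hz
This determines the minimum frequency separation for resolving two sinusoids.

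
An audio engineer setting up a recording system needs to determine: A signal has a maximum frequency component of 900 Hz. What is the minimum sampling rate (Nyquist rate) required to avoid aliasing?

By the Nyquist-Shannon sampling theorem,
the minimum sampling rate (Nyquist rate) must be at least 2 * f_max.
Nyquist rate = 2 * 900 Hz = 1800 Hz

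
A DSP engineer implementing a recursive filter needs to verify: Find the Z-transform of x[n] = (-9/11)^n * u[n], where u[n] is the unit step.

The Z-transform of a^n * u[n] is z/(z-a) for |z| > |a|.
Here a = -9/11, so X(z) = z/(z - (-9/11)) = 11z/(11z + 9)
ROC: |z| > 9/11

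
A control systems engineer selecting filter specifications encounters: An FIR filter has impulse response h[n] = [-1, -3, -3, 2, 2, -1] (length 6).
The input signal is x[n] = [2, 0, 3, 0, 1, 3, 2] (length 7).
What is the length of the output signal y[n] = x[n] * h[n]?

For linear convolution, the output length is:
len(y) = len(x) + len(h) - 1 = 7 + 6 - 1 = 12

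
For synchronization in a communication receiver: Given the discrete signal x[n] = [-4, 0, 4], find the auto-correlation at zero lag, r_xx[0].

The auto-correlation at zero lag r_xx[0] equals the signal energy.
r_xx[0] = sum of x[n]^2 = (-4)^2 + 0^2 + 4^2
= 16 + 0 + 16 = 32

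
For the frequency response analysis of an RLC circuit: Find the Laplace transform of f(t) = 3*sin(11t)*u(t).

Standard pair: sin(wt)*u(t) <-> w/(s^2+w^2)
With w = 11: L{3*sin(11t)*u(t)} = 33/(s^2+121)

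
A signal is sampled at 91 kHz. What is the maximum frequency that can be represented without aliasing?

The maximum frequency that can be represented without aliasing
is the Nyquist frequency: f_max = f_s / 2 = 91 kHz / 2 = 91/2 kHz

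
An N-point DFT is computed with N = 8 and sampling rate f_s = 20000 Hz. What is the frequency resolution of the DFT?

DFT frequency resolution = f_s / N
= 20000 / 8 = 2500 Hz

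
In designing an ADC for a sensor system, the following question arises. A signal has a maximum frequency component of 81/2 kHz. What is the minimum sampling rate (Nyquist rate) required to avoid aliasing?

By the Nyquist-Shannon sampling theorem,
the minimum sampling rate (Nyquist rate) must be at least 2 * f_max.
Nyquist rate = 2 * 81/2 kHz = 81 kHz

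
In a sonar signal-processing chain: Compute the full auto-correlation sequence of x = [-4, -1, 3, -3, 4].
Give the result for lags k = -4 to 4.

r_xx[k] = sum_m x[m]*x[m+k], indexed from 0, for k = -4 to 4:
  r_xx[-4] = x[4]*x[0] = -16
  r_xx[-3] = x[3]*x[0] + x[4]*x[1] = 8
  r_xx[-2] = x[2]*x[0] + x[3]*x[1] + x[4]*x[2] = 3
  r_xx[-1] = x[1]*x[0] + x[2]*x[1] + x[3]*x[2] + x[4]*x[3] = -20
  r_xx[0] = x[0]*x[0] + x[1]*x[1] + x[2]*x[2] + x[3]*x[3] + x[4]*x[4] = 51
  r_xx[1] = x[0]*x[1] + x[1]*x[2] + x[2]*x[3] + x[3]*x[4] = -20
  r_xx[2] = x[0]*x[2] + x[1]*x[3] + x[2]*x[4] = 3
  r_xx[3] = x[0]*x[3] + x[1]*x[4] = 8
  r_xx[4] = x[0]*x[4] = -16
r_xx = [-16, 8, 3, -20, 51, -20, 3, 8, -16]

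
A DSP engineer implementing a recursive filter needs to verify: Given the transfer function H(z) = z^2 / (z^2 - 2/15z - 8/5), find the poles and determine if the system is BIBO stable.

Poles are roots of the denominator: z^2 - 2/15z - 8/5 = 0.
Quadratic formula: z = [-(-2/15) +/- sqrt((-2/15)^2 - 4*(-8/5))] / 2
Discriminant = 4/225 + 32/5 = 1444/225; sqrt = 38/15.
z = (2/15 +/- 38/15) / 2 => z = 4/3 or z = -6/5.
|p1| = 6/5, |p2| = 4/3.
For BIBO stability, all poles must lie inside the unit circle (|p| < 1).
System is UNSTABLE since at least one |p| >= 1.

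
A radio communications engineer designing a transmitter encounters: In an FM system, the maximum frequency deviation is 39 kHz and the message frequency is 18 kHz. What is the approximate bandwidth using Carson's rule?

Carson's rule: BW = 2*(delta_f + f_m)
= 2*(39 + 18) kHz = 114 kHz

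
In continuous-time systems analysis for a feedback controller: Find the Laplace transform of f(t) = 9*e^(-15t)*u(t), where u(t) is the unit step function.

Standard Laplace transform pair:
e^(-at)*u(t) <-> 1/(s+a)
With a = 15: L{9*e^(-15t)*u(t)} = 9/(s+15), ROC: Re(s) > -15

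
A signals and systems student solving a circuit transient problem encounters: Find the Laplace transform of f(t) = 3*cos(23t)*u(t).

Standard pair: cos(wt)*u(t) <-> s/(s^2+w^2)
With w = 23: L{3*cos(23t)*u(t)} = 3s/(s^2+529)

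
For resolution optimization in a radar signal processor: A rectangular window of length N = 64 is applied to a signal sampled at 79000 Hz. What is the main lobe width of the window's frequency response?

For a rectangular window of length N,
the main lobe width in frequency is 2*f_s/N.
= 2*79000/64 = 9875/4 Hz
This determines the minimum frequency separation for resolving two sinusoids.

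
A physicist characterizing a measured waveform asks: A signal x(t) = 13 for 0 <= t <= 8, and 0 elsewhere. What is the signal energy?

Energy = integral of |x(t)|^2 dt over the signal duration
= 13^2 * 8 = 169 * 8 = 1352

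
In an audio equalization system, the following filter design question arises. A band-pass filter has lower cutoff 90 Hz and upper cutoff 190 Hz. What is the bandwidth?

Bandwidth = f_high - f_low
= 190 Hz - 90 Hz = 100 Hz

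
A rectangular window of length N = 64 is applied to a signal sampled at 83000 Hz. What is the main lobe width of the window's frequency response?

For a rectangular window of length N,
the main lobe width in frequency is 2*f_s/N.
= 2*83000/64 = 10375/4 Hz
This determines the minimum frequency separation for resolving two sinusoids.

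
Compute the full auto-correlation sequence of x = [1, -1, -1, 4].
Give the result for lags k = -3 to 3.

r_xx[k] = sum_m x[m]*x[m+k], indexed from 0, for k = -3 to 3:
  r_xx[-3] = x[3]*x[0] = 4
  r_xx[-2] = x[2]*x[0] + x[3]*x[1] = -5
  r_xx[-1] = x[1]*x[0] + x[2]*x[1] + x[3]*x[2] = -4
  r_xx[0] = x[0]*x[0] + x[1]*x[1] + x[2]*x[2] + x[3]*x[3] = 19
  r_xx[1] = x[0]*x[1] + x[1]*x[2] + x[2]*x[3] = -4
  r_xx[2] = x[0]*x[2] + x[1]*x[3] = -5
  r_xx[3] = x[0]*x[3] = 4
r_xx = [4, -5, -4, 19, -4, -5, 4]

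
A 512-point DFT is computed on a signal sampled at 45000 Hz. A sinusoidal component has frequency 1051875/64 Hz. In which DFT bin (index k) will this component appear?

DFT frequency resolution = f_s/N = 45000/512 = 5625/64 Hz
Bin index k = f_signal / resolution = 1051875/64 / 5625/64 = 187
The signal frequency 1051875/64 Hz falls in DFT bin k = 187.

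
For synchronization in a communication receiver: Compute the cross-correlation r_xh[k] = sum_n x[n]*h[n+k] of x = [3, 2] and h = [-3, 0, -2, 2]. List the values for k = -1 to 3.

Both sequences indexed from 0 and zero outside their support.
Lags with overlap: k = -1 to 3.
  r_xh[-1] = x[1]*h[0] = -6
  r_xh[0] = x[0]*h[0] + x[1]*h[1] = -9
  r_xh[1] = x[0]*h[1] + x[1]*h[2] = -4
  r_xh[2] = x[0]*h[2] + x[1]*h[3] = -2
  r_xh[3] = x[0]*h[3] = 6
r_xh = [-6, -9, -4, -2, 6] (for k = -1, ..., 3)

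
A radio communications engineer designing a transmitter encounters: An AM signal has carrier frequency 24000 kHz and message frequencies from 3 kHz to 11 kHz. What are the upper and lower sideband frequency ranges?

Upper sideband (USB) = fc + [fm_low, fm_high] = 24000 + [3, 11] = [24003, 24011] kHz
Lower sideband (LSB) = fc - [fm_high, fm_low] = 24000 - [11, 3] = [23989, 23997] kHz
Total occupied spectrum: 23989 kHz to 24011 kHz (plus carrier at 24000 kHz)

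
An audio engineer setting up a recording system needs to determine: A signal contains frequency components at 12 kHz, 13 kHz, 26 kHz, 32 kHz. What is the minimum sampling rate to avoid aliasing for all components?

The highest frequency component is f_max = 32 kHz.
Nyquist rate = 2 * f_max = 2 * 32 kHz = 64 kHz.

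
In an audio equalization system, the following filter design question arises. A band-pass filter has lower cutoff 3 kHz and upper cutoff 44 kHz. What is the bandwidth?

Bandwidth = f_high - f_low
= 44 kHz - 3 kHz = 41 kHz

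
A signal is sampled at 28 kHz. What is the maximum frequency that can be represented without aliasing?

The maximum frequency that can be represented without aliasing
is the Nyquist frequency: f_max = f_s / 2 = 28 kHz / 2 = 14 kHz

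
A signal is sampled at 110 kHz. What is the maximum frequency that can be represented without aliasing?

The maximum frequency that can be represented without aliasing
is the Nyquist frequency: f_max = f_s / 2 = 110 kHz / 2 = 55 kHz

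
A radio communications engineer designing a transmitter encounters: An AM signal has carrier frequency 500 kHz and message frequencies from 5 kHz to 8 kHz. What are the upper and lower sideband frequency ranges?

Upper sideband (USB) = fc + [fm_low, fm_high] = 500 + [5, 8] = [505, 508] kHz
Lower sideband (LSB) = fc - [fm_high, fm_low] = 500 - [8, 5] = [492, 495] kHz
Total occupied spectrum: 492 kHz to 508 kHz (plus carrier at 500 kHz)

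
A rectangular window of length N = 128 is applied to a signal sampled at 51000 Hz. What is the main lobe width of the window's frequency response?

For a rectangular window of length N,
the main lobe width in frequency is 2*f_s/N.
= 2*51000/128 = 6375/8 Hz
This determines the minimum frequency separation for resolving two sinusoids.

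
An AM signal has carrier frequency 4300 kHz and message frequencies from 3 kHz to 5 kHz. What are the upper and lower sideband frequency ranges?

Upper sideband (USB) = fc + [fm_low, fm_high] = 4300 + [3, 5] = [4303, 4305] kHz
Lower sideband (LSB) = fc - [fm_high, fm_low] = 4300 - [5, 3] = [4295, 4297] kHz
Total occupied spectrum: 4295 kHz to 4305 kHz (plus carrier at 4300 kHz)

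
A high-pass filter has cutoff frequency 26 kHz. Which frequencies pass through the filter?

A high-pass filter passes all frequencies above the cutoff frequency 26 kHz and attenuates lower frequencies.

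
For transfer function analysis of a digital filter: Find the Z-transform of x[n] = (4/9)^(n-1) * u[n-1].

Time-shifting property: if X(z) = Z{x[n]}, then Z{x[n-d]} = z^(-d) * X(z)
X(z) = z/(z - 4/9) for x[n] = (4/9)^n * u[n]
Z{x[n-1]} = z^(-1) * z/(z - 4/9) = 1/(z - 4/9)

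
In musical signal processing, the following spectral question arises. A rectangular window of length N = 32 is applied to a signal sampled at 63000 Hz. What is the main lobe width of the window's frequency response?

For a rectangular window of length N,
the main lobe width in frequency is 2*f_s/N.
= 2*63000/32 = 7875/2 Hz
This determines the minimum frequency separation for resolving two sinusoids.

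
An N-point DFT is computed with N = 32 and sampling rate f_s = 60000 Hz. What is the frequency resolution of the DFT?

DFT frequency resolution = f_s / N
= 60000 / 32 = 1875 Hz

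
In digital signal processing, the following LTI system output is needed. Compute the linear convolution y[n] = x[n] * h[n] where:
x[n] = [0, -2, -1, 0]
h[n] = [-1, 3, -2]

y[n] = sum_k x[k]*h[n-k]. Output length = len(x) + len(h) - 1 = 4 + 3 - 1 = 6.
y[0] = 0*-1 = 0
y[1] = -2*-1 + 0*3 = 2
y[2] = -1*-1 + -2*3 + 0*-2 = -5
y[3] = 0*-1 + -1*3 + -2*-2 = 1
y[4] = 0*3 + -1*-2 = 2
y[5] = 0*-2 = 0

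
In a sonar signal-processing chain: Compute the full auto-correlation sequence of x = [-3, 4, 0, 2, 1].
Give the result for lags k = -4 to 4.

r_xx[k] = sum_m x[m]*x[m+k], indexed from 0, for k = -4 to 4:
  r_xx[-4] = x[4]*x[0] = -3
  r_xx[-3] = x[3]*x[0] + x[4]*x[1] = -2
  r_xx[-2] = x[2]*x[0] + x[3]*x[1] + x[4]*x[2] = 8
  r_xx[-1] = x[1]*x[0] + x[2]*x[1] + x[3]*x[2] + x[4]*x[3] = -10
  r_xx[0] = x[0]*x[0] + x[1]*x[1] + x[2]*x[2] + x[3]*x[3] + x[4]*x[4] = 30
  r_xx[1] = x[0]*x[1] + x[1]*x[2] + x[2]*x[3] + x[3]*x[4] = -10
  r_xx[2] = x[0]*x[2] + x[1]*x[3] + x[2]*x[4] = 8
  r_xx[3] = x[0]*x[3] + x[1]*x[4] = -2
  r_xx[4] = x[0]*x[4] = -3
r_xx = [-3, -2, 8, -10, 30, -10, 8, -2, -3]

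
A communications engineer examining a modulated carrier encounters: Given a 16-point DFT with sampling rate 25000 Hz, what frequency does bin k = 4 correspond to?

The frequency of DFT bin k is: f_k = k * f_s / N
f_4 = 4 * 25000 / 16 = 6250 Hz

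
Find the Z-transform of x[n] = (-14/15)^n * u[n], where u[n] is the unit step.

The Z-transform of a^n * u[n] is z/(z-a) for |z| > |a|.
Here a = -14/15, so X(z) = z/(z - (-14/15)) = 15z/(15z + 14)
ROC: |z| > 14/15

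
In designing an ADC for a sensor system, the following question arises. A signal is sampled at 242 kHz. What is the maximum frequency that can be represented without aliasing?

The maximum frequency that can be represented without aliasing
is the Nyquist frequency: f_max = f_s / 2 = 242 kHz / 2 = 121 kHz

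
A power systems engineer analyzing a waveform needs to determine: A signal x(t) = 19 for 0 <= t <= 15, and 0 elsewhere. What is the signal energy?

Energy = integral of |x(t)|^2 dt over the signal duration
= 19^2 * 15 = 361 * 15 = 5415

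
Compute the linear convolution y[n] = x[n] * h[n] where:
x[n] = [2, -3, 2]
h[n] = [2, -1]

y[n] = sum_k x[k]*h[n-k]. Output length = len(x) + len(h) - 1 = 3 + 2 - 1 = 4.
y[0] = 2*2 = 4
y[1] = -3*2 + 2*-1 = -8
y[2] = 2*2 + -3*-1 = 7
y[3] = 2*-1 = -2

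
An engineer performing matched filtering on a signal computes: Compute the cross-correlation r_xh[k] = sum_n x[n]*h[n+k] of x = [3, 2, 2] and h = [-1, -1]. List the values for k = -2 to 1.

Both sequences indexed from 0 and zero outside their support.
Lags with overlap: k = -2 to 1.
  r_xh[-2] = x[2]*h[0] = -2
  r_xh[-1] = x[1]*h[0] + x[2]*h[1] = -4
  r_xh[0] = x[0]*h[0] + x[1]*h[1] = -5
  r_xh[1] = x[0]*h[1] = -3
r_xh = [-2, -4, -5, -3] (for k = -2, ..., 1)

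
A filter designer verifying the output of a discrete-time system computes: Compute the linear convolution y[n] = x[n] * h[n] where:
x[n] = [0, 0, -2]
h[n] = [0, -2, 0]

y[n] = sum_k x[k]*h[n-k]. Output length = len(x) + len(h) - 1 = 3 + 3 - 1 = 5.
y[0] = 0*0 = 0
y[1] = 0*0 + 0*-2 = 0
y[2] = -2*0 + 0*-2 + 0*0 = 0
y[3] = -2*-2 + 0*0 = 4
y[4] = -2*0 = 0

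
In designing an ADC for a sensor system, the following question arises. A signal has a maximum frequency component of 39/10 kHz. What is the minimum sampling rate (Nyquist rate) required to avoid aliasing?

By the Nyquist-Shannon sampling theorem,
the minimum sampling rate (Nyquist rate) must be at least 2 * f_max.
Nyquist rate = 2 * 39/10 kHz = 39/5 kHz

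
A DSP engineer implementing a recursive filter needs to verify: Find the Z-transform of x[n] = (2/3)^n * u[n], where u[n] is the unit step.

The Z-transform of a^n * u[n] is z/(z-a) for |z| > |a|.
Here a = 2/3, so X(z) = z/(z - (2/3)) = 3z/(3z - 2)
ROC: |z| > 2/3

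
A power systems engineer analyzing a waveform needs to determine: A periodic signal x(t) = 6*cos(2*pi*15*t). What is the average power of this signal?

Average power of A*cos(wt) is A^2/2.
P = 6^2 / 2 = 36/2 = 18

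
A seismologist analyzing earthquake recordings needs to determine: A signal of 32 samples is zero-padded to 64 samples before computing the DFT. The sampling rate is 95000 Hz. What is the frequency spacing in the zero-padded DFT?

Original DFT: N = 32, resolution = f_s/N = 95000/32 = 11875/4 Hz
Zero-padded DFT: N = 64, resolution = f_s/N = 95000/64 = 11875/8 Hz
Zero-padding interpolates the spectrum (finer frequency grid)
but does NOT improve the true spectral resolution (ability to resolve close frequencies).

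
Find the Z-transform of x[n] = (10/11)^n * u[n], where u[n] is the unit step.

The Z-transform of a^n * u[n] is z/(z-a) for |z| > |a|.
Here a = 10/11, so X(z) = z/(z - (10/11)) = 11z/(11z - 10)
ROC: |z| > 10/11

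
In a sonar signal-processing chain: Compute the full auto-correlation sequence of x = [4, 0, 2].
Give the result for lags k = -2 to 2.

r_xx[k] = sum_m x[m]*x[m+k], indexed from 0, for k = -2 to 2:
  r_xx[-2] = x[2]*x[0] = 8
  r_xx[-1] = x[1]*x[0] + x[2]*x[1] = 0
  r_xx[0] = x[0]*x[0] + x[1]*x[1] + x[2]*x[2] = 20
  r_xx[1] = x[0]*x[1] + x[1]*x[2] = 0
  r_xx[2] = x[0]*x[2] = 8
r_xx = [8, 0, 20, 0, 8]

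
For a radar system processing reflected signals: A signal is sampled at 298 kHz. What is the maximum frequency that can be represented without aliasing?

The maximum frequency that can be represented without aliasing
is the Nyquist frequency: f_max = f_s / 2 = 298 kHz / 2 = 149 kHz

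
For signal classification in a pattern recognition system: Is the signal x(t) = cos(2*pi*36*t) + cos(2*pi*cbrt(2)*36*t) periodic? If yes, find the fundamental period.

f1 = 36 Hz, f2 = 36*cbrt(2) Hz
Ratio f2/f1 = cbrt(2), which is irrational.
Since the frequency ratio is irrational, no common period exists.
The signal is not periodic.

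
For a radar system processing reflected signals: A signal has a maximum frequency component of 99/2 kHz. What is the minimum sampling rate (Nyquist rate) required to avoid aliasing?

By the Nyquist-Shannon sampling theorem,
the minimum sampling rate (Nyquist rate) must be at least 2 * f_max.
Nyquist rate = 2 * 99/2 kHz = 99 kHz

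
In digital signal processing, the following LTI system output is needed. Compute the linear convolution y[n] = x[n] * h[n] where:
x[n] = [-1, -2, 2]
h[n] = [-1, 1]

y[n] = sum_k x[k]*h[n-k]. Output length = len(x) + len(h) - 1 = 3 + 2 - 1 = 4.
y[0] = -1*-1 = 1
y[1] = -2*-1 + -1*1 = 1
y[2] = 2*-1 + -2*1 = -4
y[3] = 2*1 = 2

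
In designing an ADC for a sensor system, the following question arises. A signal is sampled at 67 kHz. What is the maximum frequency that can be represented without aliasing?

The maximum frequency that can be represented without aliasing
is the Nyquist frequency: f_max = f_s / 2 = 67 kHz / 2 = 67/2 kHz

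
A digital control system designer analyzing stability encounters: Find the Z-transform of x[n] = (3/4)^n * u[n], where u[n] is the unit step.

The Z-transform of a^n * u[n] is z/(z-a) for |z| > |a|.
Here a = 3/4, so X(z) = z/(z - (3/4)) = 4z/(4z - 3)
ROC: |z| > 3/4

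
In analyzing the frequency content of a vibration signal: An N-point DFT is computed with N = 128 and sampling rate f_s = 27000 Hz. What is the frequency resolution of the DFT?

DFT frequency resolution = f_s / N
= 27000 / 128 = 3375/16 Hz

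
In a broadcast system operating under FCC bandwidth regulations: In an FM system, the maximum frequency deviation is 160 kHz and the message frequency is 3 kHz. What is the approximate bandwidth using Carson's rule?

Carson's rule: BW = 2*(delta_f + f_m)
= 2*(160 + 3) kHz = 326 kHz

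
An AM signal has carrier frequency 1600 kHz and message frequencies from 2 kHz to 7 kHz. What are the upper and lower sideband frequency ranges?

Upper sideband (USB) = fc + [fm_low, fm_high] = 1600 + [2, 7] = [1602, 1607] kHz
Lower sideband (LSB) = fc - [fm_high, fm_low] = 1600 - [7, 2] = [1593, 1598] kHz
Total occupied spectrum: 1593 kHz to 1607 kHz (plus carrier at 1600 kHz)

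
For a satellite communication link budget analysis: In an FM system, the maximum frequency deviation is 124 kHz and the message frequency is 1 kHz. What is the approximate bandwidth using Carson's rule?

Carson's rule: BW = 2*(delta_f + f_m)
= 2*(124 + 1) kHz = 250 kHz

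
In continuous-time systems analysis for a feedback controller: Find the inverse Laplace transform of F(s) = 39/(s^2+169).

Standard pair: w/(s^2+w^2) <-> sin(wt)*u(t)
Recognize w^2 = 169, so w = 13; numerator 39 = 3*13.
f(t) = 3*sin(13t)*u(t)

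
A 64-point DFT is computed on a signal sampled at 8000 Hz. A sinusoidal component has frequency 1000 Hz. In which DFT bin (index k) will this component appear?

DFT frequency resolution = f_s/N = 8000/64 = 125 Hz
Bin index k = f_signal / resolution = 1000 / 125 = 8
The signal frequency 1000 Hz falls in DFT bin k = 8.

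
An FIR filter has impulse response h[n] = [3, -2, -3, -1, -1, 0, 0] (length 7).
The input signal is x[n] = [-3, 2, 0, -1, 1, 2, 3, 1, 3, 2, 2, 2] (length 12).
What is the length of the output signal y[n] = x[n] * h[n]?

For linear convolution, the output length is:
len(y) = len(x) + len(h) - 1 = 12 + 7 - 1 = 18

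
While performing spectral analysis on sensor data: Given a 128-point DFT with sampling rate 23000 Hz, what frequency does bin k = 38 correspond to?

The frequency of DFT bin k is: f_k = k * f_s / N
f_38 = 38 * 23000 / 128 = 54625/8 Hz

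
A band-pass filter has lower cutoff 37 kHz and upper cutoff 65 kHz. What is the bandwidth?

Bandwidth = f_high - f_low
= 65 kHz - 37 kHz = 28 kHz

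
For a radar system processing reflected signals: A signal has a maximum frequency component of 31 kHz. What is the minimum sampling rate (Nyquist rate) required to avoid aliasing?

By the Nyquist-Shannon sampling theorem,
the minimum sampling rate (Nyquist rate) must be at least 2 * f_max.
Nyquist rate = 2 * 31 kHz = 62 kHz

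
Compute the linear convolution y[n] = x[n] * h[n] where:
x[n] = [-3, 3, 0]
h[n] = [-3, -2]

y[n] = sum_k x[k]*h[n-k]. Output length = len(x) + len(h) - 1 = 3 + 2 - 1 = 4.
y[0] = -3*-3 = 9
y[1] = 3*-3 + -3*-2 = -3
y[2] = 0*-3 + 3*-2 = -6
y[3] = 0*-2 = 0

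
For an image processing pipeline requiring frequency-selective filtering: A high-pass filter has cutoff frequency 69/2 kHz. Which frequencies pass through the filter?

A high-pass filter passes all frequencies above the cutoff frequency 69/2 kHz and attenuates lower frequencies.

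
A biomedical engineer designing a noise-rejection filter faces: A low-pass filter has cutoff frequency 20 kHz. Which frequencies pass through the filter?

A low-pass filter passes all frequencies below the cutoff frequency 20 kHz and attenuates higher frequencies.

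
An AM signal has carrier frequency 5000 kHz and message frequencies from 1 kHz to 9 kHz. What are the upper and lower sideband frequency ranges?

Upper sideband (USB) = fc + [fm_low, fm_high] = 5000 + [1, 9] = [5001, 5009] kHz
Lower sideband (LSB) = fc - [fm_high, fm_low] = 5000 - [9, 1] = [4991, 4999] kHz
Total occupied spectrum: 4991 kHz to 5009 kHz (plus carrier at 5000 kHz)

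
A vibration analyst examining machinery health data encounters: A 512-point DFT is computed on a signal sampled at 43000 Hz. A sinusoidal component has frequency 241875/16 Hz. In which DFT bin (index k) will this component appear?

DFT frequency resolution = f_s/N = 43000/512 = 5375/64 Hz
Bin index k = f_signal / resolution = 241875/16 / 5375/64 = 180
The signal frequency 241875/16 Hz falls in DFT bin k = 180.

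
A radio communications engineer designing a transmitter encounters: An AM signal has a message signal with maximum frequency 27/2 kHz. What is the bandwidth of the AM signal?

In AM (double-sideband), the bandwidth is twice the message frequency.
BW = 2 * f_m = 2 * 27/2 kHz = 27 kHz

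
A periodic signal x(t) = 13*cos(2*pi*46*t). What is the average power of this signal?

Average power of A*cos(wt) is A^2/2.
P = 13^2 / 2 = 169/2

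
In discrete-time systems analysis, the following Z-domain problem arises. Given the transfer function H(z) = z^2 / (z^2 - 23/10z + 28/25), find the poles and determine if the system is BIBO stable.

Poles are roots of the denominator: z^2 - 23/10z + 28/25 = 0.
Quadratic formula: z = [-(-23/10) +/- sqrt((-23/10)^2 - 4*(28/25))] / 2
Discriminant = 529/100 - 112/25 = 81/100; sqrt = 9/10.
z = (23/10 +/- 9/10) / 2 => z = 8/5 or z = 7/10.
|p1| = 8/5, |p2| = 7/10.
For BIBO stability, all poles must lie inside the unit circle (|p| < 1).
System is UNSTABLE since at least one |p| >= 1.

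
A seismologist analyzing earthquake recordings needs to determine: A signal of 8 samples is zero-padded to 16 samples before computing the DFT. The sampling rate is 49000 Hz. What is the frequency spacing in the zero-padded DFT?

Original DFT: N = 8, resolution = f_s/N = 49000/8 = 6125 Hz
Zero-padded DFT: N = 16, resolution = f_s/N = 49000/16 = 6125/2 Hz
Zero-padding interpolates the spectrum (finer frequency grid)
but does NOT improve the true spectral resolution (ability to resolve close frequencies).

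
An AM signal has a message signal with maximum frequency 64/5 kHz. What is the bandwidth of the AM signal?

In AM (double-sideband), the bandwidth is twice the message frequency.
BW = 2 * f_m = 2 * 64/5 kHz = 128/5 kHz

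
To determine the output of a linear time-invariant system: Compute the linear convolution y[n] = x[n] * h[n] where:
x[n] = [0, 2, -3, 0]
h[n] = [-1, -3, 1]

y[n] = sum_k x[k]*h[n-k]. Output length = len(x) + len(h) - 1 = 4 + 3 - 1 = 6.
y[0] = 0*-1 = 0
y[1] = 2*-1 + 0*-3 = -2
y[2] = -3*-1 + 2*-3 + 0*1 = -3
y[3] = 0*-1 + -3*-3 + 2*1 = 11
y[4] = 0*-3 + -3*1 = -3
y[5] = 0*1 = 0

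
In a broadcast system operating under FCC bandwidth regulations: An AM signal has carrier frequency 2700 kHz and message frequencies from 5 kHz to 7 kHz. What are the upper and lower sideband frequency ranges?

Upper sideband (USB) = fc + [fm_low, fm_high] = 2700 + [5, 7] = [2705, 2707] kHz
Lower sideband (LSB) = fc - [fm_high, fm_low] = 2700 - [7, 5] = [2693, 2695] kHz
Total occupied spectrum: 2693 kHz to 2707 kHz (plus carrier at 2700 kHz)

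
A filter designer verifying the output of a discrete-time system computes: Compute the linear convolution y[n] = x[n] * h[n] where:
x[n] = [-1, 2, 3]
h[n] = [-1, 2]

y[n] = sum_k x[k]*h[n-k]. Output length = len(x) + len(h) - 1 = 3 + 2 - 1 = 4.
y[0] = -1*-1 = 1
y[1] = 2*-1 + -1*2 = -4
y[2] = 3*-1 + 2*2 = 1
y[3] = 3*2 = 6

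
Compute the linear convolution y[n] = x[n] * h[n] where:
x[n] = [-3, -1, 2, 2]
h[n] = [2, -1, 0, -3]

y[n] = sum_k x[k]*h[n-k]. Output length = len(x) + len(h) - 1 = 4 + 4 - 1 = 7.
y[0] = -3*2 = -6
y[1] = -1*2 + -3*-1 = 1
y[2] = 2*2 + -1*-1 + -3*0 = 5
y[3] = 2*2 + 2*-1 + -1*0 + -3*-3 = 11
y[4] = 2*-1 + 2*0 + -1*-3 = 1
y[5] = 2*0 + 2*-3 = -6
y[6] = 2*-3 = -6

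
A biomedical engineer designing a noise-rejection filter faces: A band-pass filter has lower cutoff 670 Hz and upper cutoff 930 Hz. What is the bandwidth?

Bandwidth = f_high - f_low
= 930 Hz - 670 Hz = 260 Hz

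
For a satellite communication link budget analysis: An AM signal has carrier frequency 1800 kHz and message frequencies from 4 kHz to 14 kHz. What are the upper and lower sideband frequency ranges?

Upper sideband (USB) = fc + [fm_low, fm_high] = 1800 + [4, 14] = [1804, 1814] kHz
Lower sideband (LSB) = fc - [fm_high, fm_low] = 1800 - [14, 4] = [1786, 1796] kHz
Total occupied spectrum: 1786 kHz to 1814 kHz (plus carrier at 1800 kHz)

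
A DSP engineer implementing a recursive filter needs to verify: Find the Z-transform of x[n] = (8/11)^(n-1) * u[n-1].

Time-shifting property: if X(z) = Z{x[n]}, then Z{x[n-d]} = z^(-d) * X(z)
X(z) = z/(z - 8/11) for x[n] = (8/11)^n * u[n]
Z{x[n-1]} = z^(-1) * z/(z - 8/11) = 1/(z - 8/11)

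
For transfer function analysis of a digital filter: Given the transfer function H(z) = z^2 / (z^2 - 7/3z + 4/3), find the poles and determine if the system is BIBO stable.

Poles are roots of the denominator: z^2 - 7/3z + 4/3 = 0.
Quadratic formula: z = [-(-7/3) +/- sqrt((-7/3)^2 - 4*(4/3))] / 2
Discriminant = 49/9 - 16/3 = 1/9; sqrt = 1/3.
z = (7/3 +/- 1/3) / 2 => z = 4/3 or z = 1.
|p1| = 4/3, |p2| = 1.
For BIBO stability, all poles must lie inside the unit circle (|p| < 1).
System is UNSTABLE since at least one |p| >= 1.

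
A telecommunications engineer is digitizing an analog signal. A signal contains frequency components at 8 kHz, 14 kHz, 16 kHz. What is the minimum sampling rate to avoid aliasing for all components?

The highest frequency component is f_max = 16 kHz.
Nyquist rate = 2 * f_max = 2 * 16 kHz = 32 kHz.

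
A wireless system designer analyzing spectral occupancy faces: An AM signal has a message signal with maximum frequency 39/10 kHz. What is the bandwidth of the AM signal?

In AM (double-sideband), the bandwidth is twice the message frequency.
BW = 2 * f_m = 2 * 39/10 kHz = 39/5 kHz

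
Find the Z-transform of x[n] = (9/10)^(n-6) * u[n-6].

Time-shifting property: if X(z) = Z{x[n]}, then Z{x[n-d]} = z^(-d) * X(z)
X(z) = z/(z - 9/10) for x[n] = (9/10)^n * u[n]
Z{x[n-6]} = z^(-6) * z/(z - 9/10) = z^(-5)/(z - 9/10)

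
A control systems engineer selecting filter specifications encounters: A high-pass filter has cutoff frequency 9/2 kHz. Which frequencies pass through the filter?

A high-pass filter passes all frequencies above the cutoff frequency 9/2 kHz and attenuates lower frequencies.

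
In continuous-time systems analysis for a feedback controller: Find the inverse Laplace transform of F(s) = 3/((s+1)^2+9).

Standard pair: w/((s+a)^2+w^2) <-> e^(-at)*sin(wt)*u(t)
With a=1, w=3: f(t) = e^(-t)*sin(3t)*u(t)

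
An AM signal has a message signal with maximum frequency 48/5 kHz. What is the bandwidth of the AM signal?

In AM (double-sideband), the bandwidth is twice the message frequency.
BW = 2 * f_m = 2 * 48/5 kHz = 96/5 kHz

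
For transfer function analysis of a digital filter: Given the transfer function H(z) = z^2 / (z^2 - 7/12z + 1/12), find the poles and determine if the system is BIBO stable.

Poles are roots of the denominator: z^2 - 7/12z + 1/12 = 0.
Quadratic formula: z = [-(-7/12) +/- sqrt((-7/12)^2 - 4*(1/12))] / 2
Discriminant = 49/144 - 1/3 = 1/144; sqrt = 1/12.
z = (7/12 +/- 1/12) / 2 => z = 1/3 or z = 1/4.
|p1| = 1/4, |p2| = 1/3.
For BIBO stability, all poles must lie inside the unit circle (|p| < 1).
System is STABLE since both |p| < 1.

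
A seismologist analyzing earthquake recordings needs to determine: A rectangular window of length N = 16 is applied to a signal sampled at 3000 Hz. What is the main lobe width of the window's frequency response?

For a rectangular window of length N,
the main lobe width in frequency is 2*f_s/N.
= 2*3000/16 = 375 Hz
This determines the minimum frequency separation for resolving two sinusoids.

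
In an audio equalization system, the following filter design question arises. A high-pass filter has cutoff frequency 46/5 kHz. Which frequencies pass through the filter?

A high-pass filter passes all frequencies above the cutoff frequency 46/5 kHz and attenuates lower frequencies.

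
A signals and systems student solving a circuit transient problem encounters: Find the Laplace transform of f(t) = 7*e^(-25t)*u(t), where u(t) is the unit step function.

Standard Laplace transform pair:
e^(-at)*u(t) <-> 1/(s+a)
With a = 25: L{7*e^(-25t)*u(t)} = 7/(s+25), ROC: Re(s) > -25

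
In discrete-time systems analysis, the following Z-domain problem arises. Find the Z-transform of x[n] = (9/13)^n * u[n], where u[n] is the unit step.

The Z-transform of a^n * u[n] is z/(z-a) for |z| > |a|.
Here a = 9/13, so X(z) = z/(z - (9/13)) = 13z/(13z - 9)
ROC: |z| > 9/13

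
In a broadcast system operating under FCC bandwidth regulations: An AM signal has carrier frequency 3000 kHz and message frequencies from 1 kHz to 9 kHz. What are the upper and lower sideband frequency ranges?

Upper sideband (USB) = fc + [fm_low, fm_high] = 3000 + [1, 9] = [3001, 3009] kHz
Lower sideband (LSB) = fc - [fm_high, fm_low] = 3000 - [9, 1] = [2991, 2999] kHz
Total occupied spectrum: 2991 kHz to 3009 kHz (plus carrier at 3000 kHz)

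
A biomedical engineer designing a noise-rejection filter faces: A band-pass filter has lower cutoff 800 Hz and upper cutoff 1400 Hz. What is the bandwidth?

Bandwidth = f_high - f_low
= 1400 Hz - 800 Hz = 600 Hz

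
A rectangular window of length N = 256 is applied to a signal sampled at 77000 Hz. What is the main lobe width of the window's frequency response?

For a rectangular window of length N,
the main lobe width in frequency is 2*f_s/N.
= 2*77000/256 = 9625/16 Hz
This determines the minimum frequency separation for resolving two sinusoids.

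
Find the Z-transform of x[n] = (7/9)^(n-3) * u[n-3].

Time-shifting property: if X(z) = Z{x[n]}, then Z{x[n-d]} = z^(-d) * X(z)
X(z) = z/(z - 7/9) for x[n] = (7/9)^n * u[n]
Z{x[n-3]} = z^(-3) * z/(z - 7/9) = z^(-2)/(z - 7/9)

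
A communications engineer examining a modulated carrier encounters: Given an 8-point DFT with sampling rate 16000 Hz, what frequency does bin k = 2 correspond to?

The frequency of DFT bin k is: f_k = k * f_s / N
f_2 = 2 * 16000 / 8 = 4000 Hz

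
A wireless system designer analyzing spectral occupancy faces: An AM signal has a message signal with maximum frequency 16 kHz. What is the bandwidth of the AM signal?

In AM (double-sideband), the bandwidth is twice the message frequency.
BW = 2 * f_m = 2 * 16 kHz = 32 kHz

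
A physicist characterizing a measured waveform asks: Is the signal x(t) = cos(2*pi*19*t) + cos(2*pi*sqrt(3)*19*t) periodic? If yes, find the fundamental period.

f1 = 19 Hz, f2 = 19*sqrt(3) Hz
Ratio f2/f1 = sqrt(3), which is irrational.
Since the frequency ratio is irrational, no common period exists.
The signal is not periodic.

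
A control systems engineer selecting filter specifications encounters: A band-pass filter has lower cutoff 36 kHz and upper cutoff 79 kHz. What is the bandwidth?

Bandwidth = f_high - f_low
= 79 kHz - 36 kHz = 43 kHz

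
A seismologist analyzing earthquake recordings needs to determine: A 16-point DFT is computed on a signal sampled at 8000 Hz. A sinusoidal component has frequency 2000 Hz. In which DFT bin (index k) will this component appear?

DFT frequency resolution = f_s/N = 8000/16 = 500 Hz
Bin index k = f_signal / resolution = 2000 / 500 = 4
The signal frequency 2000 Hz falls in DFT bin k = 4.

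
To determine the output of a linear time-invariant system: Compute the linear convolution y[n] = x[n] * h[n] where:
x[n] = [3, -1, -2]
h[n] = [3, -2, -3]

y[n] = sum_k x[k]*h[n-k]. Output length = len(x) + len(h) - 1 = 3 + 3 - 1 = 5.
y[0] = 3*3 = 9
y[1] = -1*3 + 3*-2 = -9
y[2] = -2*3 + -1*-2 + 3*-3 = -13
y[3] = -2*-2 + -1*-3 = 7
y[4] = -2*-3 = 6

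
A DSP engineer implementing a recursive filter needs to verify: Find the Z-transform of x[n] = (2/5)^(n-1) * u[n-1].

Time-shifting property: if X(z) = Z{x[n]}, then Z{x[n-d]} = z^(-d) * X(z)
X(z) = z/(z - 2/5) for x[n] = (2/5)^n * u[n]
Z{x[n-1]} = z^(-1) * z/(z - 2/5) = 1/(z - 2/5)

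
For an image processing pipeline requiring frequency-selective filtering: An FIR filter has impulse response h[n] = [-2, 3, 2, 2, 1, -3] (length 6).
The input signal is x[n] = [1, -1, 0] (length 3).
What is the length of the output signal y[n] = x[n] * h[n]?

For linear convolution, the output length is:
len(y) = len(x) + len(h) - 1 = 3 + 6 - 1 = 8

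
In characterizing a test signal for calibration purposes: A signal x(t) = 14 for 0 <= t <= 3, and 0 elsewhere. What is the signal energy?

Energy = integral of |x(t)|^2 dt over the signal duration
= 14^2 * 3 = 196 * 3 = 588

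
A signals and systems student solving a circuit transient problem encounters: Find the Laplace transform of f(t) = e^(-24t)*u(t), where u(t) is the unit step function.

Standard Laplace transform pair:
e^(-at)*u(t) <-> 1/(s+a)
With a = 24: L{e^(-24t)*u(t)} = 1/(s+24), ROC: Re(s) > -24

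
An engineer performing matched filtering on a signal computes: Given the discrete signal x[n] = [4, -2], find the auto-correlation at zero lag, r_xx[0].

The auto-correlation at zero lag r_xx[0] equals the signal energy.
r_xx[0] = sum of x[n]^2 = 4^2 + (-2)^2
= 16 + 4 = 20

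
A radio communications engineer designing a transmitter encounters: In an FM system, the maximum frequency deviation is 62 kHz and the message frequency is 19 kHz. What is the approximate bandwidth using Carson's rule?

Carson's rule: BW = 2*(delta_f + f_m)
= 2*(62 + 19) kHz = 162 kHz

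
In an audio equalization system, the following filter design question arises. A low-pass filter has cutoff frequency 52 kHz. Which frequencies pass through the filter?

A low-pass filter passes all frequencies below the cutoff frequency 52 kHz and attenuates higher frequencies.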